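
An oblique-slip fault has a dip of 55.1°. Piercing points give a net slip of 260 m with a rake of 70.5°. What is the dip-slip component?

245 m

dip-slip = net slip × sin(rake) = 260 m × sin(70.5°) = 245 m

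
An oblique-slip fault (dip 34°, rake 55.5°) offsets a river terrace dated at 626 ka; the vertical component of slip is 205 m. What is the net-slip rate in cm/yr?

0.0711 cm/yr

dip-slip = throw / sin(dip) = 205 / sin(34°) = 366.6 m
net slip = dip-slip / sin(rake) = 366.6 / sin(55.5°) = 444.8 m
rate = 444.8 m / 626 ka = 0.000711 m/yr = 0.0711 cm/yr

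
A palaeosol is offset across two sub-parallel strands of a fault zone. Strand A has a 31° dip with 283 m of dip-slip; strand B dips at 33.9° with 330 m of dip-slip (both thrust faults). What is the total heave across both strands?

516 m

heave_A = 283 × cos(31°) = 242.6 m
heave_B = 330 × cos(33.9°) = 273.9 m
total = 242.6 + 273.9 = 516 m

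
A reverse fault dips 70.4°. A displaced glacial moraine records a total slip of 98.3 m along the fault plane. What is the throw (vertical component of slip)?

92.6 m

throw = dip-slip × sin(dip) = 98.3 m × sin(70.4°) = 92.6 m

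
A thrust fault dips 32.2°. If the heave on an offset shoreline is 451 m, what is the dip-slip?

533 m

dip-slip = heave / cos(dip) = 451 / cos(32.2°) = 533 m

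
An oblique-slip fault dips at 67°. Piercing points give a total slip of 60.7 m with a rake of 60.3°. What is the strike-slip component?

30.1 m

strike-slip = net slip × cos(rake) = 60.7 m × cos(60.3°) = 30.1 m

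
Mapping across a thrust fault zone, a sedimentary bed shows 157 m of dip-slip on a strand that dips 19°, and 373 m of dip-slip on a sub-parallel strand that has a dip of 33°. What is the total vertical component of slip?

throw_A = 157 × sin(19°) = 51.11 m
throw_B = 373 × sin(33°) = 203.2 m
total = 51.11 + 203.2 = 254 m

254 m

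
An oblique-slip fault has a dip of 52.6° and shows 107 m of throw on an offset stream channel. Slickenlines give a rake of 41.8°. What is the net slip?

dip-slip = throw / sin(dip) = 107 / sin(52.6°) = 134.7 m
net slip = dip-slip / sin(rake) = 134.7 / sin(41.8°) = 202 m

202 m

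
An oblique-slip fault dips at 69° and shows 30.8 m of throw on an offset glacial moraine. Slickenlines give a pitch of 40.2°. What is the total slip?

51.1 m

dip-slip = throw / sin(dip) = 30.8 / sin(69°) = 32.99 m
net slip = dip-slip / sin(rake) = 32.99 / sin(40.2°) = 51.1 m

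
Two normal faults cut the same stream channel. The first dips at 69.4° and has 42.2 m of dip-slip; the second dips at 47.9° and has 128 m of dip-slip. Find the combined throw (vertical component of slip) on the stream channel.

134 m

throw_A = 42.2 × sin(69.4°) = 39.50 m
throw_B = 128 × sin(47.9°) = 94.97 m
total = 39.50 + 94.97 = 134 m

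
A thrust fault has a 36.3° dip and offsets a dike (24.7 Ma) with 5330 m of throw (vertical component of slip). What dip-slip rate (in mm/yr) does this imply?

0.365 mm/yr

dip-slip = throw / sin(dip) = 5330 m / sin(36.3°) = 9003 m
rate = 9003 m / 24.7 Ma = 0.000365 m/yr = 0.365 mm/yr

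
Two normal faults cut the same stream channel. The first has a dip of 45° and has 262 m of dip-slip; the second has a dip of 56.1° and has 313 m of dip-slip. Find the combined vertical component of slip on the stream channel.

445 m

throw_A = 262 × sin(45°) = 185.3 m
throw_B = 313 × sin(56.1°) = 259.8 m
total = 185.3 + 259.8 = 445 m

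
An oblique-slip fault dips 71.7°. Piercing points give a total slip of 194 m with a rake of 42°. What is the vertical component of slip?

123 m

dip-slip = net slip × sin(rake) = 194 m × sin(42°) = 129.8 m
throw = dip-slip × sin(dip) = 129.8 × sin(71.7°) = 123 m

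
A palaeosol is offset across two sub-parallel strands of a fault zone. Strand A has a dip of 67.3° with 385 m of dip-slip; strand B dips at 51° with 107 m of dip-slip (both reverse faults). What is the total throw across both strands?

throw_A = 385 × sin(67.3°) = 355.2 m
throw_B = 107 × sin(51°) = 83.15 m
total = 355.2 + 83.15 = 438 m

438 m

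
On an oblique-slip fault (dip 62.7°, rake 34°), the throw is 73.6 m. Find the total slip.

dip-slip = throw / sin(dip) = 73.6 / sin(62.7°) = 82.83 m
net slip = dip-slip / sin(rake) = 82.83 / sin(34°) = 148 m

148 m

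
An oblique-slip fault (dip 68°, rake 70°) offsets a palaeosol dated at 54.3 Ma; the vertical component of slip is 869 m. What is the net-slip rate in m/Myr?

18.4 m/Myr

dip-slip = throw / sin(dip) = 869 / sin(68°) = 937.2 m
net slip = dip-slip / sin(rake) = 937.2 / sin(70°) = 997.4 m
rate = 997.4 m / 54.3 Ma = 0.0000184 m/yr = 18.4 m/Myr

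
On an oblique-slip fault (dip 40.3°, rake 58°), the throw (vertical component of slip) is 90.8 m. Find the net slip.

dip-slip = throw / sin(dip) = 90.8 / sin(40.3°) = 140.4 m
net slip = dip-slip / sin(rake) = 140.4 / sin(58°) = 166 m

166 m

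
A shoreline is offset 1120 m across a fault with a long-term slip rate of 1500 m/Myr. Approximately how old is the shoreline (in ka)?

747 ka

age = offset / rate = 1120 m / (1500 m/Myr) = 747000 yr = 747 ka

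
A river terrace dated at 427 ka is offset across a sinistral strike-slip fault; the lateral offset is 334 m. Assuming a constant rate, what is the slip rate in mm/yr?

rate = 334 m / 427 ka = 0.000782 m/yr = 0.782 mm/yr

0.782 mm/yr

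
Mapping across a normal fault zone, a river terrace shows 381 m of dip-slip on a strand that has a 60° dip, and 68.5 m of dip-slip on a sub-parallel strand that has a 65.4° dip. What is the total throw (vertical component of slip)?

392 m

throw_A = 381 × sin(60°) = 330 m
throw_B = 68.5 × sin(65.4°) = 62.28 m
total = 330 + 62.28 = 392 m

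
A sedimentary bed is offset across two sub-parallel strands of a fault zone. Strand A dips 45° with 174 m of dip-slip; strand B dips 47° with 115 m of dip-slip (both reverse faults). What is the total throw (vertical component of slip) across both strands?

207 m

throw_A = 174 × sin(45°) = 123 m
throw_B = 115 × sin(47°) = 84.11 m
total = 123 + 84.11 = 207 m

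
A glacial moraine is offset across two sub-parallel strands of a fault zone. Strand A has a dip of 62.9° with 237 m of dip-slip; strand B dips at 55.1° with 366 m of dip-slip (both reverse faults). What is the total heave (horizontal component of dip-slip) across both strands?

heave_A = 237 × cos(62.9°) = 108 m
heave_B = 366 × cos(55.1°) = 209.4 m
total = 108 + 209.4 = 317 m

317 m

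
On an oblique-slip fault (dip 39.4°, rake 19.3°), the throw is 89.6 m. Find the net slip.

427 m

dip-slip = throw / sin(dip) = 89.6 / sin(39.4°) = 141.2 m
net slip = dip-slip / sin(rake) = 141.2 / sin(19.3°) = 427 m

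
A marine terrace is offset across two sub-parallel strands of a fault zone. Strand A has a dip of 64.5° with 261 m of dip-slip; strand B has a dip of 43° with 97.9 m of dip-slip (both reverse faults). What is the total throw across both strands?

302 m

throw_A = 261 × sin(64.5°) = 235.6 m
throw_B = 97.9 × sin(43°) = 66.77 m
total = 235.6 + 66.77 = 302 m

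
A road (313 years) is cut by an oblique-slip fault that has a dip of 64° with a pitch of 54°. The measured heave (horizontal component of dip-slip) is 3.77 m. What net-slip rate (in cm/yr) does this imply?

dip-slip = heave / cos(dip) = 3.77 / cos(64°) = 8.600 m
net slip = dip-slip / sin(rake) = 8.600 / sin(54°) = 10.63 m
rate = 10.63 m / 313 years = 0.0340 m/yr = 3.40 cm/yr

3.40 cm/yr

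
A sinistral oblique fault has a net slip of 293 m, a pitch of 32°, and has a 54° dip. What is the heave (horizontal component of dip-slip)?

dip-slip = net slip × sin(rake) = 293 m × sin(32°) = 155.3 m
heave = dip-slip × cos(dip) = 155.3 × cos(54°) = 91.3 m

91.3 m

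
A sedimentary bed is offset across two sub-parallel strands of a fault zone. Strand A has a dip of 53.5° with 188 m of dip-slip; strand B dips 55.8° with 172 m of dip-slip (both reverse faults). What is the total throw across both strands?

throw_A = 188 × sin(53.5°) = 151.1 m
throw_B = 172 × sin(55.8°) = 142.3 m
total = 151.1 + 142.3 = 293 m

293 m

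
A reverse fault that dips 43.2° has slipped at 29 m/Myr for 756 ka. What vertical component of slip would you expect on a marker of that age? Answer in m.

15 m

dip-slip = rate × time = 29 m/Myr × 756 ka = 21.92 m
throw = dip-slip × sin(dip) = 21.92 × sin(43.2°) = 15 m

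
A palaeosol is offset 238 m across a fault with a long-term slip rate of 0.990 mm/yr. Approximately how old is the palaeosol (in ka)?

240 ka

age = offset / rate = 238 m / (0.990 mm/yr) = 240000 yr = 240 ka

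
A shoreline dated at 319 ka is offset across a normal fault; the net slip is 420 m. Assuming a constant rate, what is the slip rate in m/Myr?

rate = 420 m / 319 ka = 0.00132 m/yr = 1320 m/Myr

1320 m/Myr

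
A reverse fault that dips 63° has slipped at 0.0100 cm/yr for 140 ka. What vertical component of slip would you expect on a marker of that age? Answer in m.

dip-slip = rate × time = 0.0100 cm/yr × 140 ka = 14 m
throw = dip-slip × sin(dip) = 14 × sin(63°) = 12.5 m

12.5 m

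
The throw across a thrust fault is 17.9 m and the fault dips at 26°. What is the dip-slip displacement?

40.8 m

dip-slip = throw / sin(dip) = 17.9 / sin(26°) = 40.8 m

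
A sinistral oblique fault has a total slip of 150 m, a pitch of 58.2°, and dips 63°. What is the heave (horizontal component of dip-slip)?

dip-slip = net slip × sin(rake) = 150 m × sin(58.2°) = 127.5 m
heave = dip-slip × cos(dip) = 127.5 × cos(63°) = 57.9 m

57.9 m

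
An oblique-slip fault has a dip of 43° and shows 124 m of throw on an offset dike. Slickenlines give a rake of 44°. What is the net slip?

dip-slip = throw / sin(dip) = 124 / sin(43°) = 181.8 m
net slip = dip-slip / sin(rake) = 181.8 / sin(44°) = 262 m

262 m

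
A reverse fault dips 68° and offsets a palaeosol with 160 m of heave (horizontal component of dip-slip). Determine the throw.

396 m

throw = heave × tan(dip) = 160 × tan(68°) = 396 m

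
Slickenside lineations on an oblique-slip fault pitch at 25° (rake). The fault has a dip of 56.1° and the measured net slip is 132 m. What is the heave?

31.1 m

dip-slip = net slip × sin(rake) = 132 m × sin(25°) = 55.79 m
heave = dip-slip × cos(dip) = 55.79 × cos(56.1°) = 31.1 m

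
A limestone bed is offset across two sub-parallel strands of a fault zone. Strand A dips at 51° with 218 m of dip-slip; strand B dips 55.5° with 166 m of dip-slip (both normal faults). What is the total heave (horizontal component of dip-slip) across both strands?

heave_A = 218 × cos(51°) = 137.2 m
heave_B = 166 × cos(55.5°) = 94.02 m
total = 137.2 + 94.02 = 231 m

231 m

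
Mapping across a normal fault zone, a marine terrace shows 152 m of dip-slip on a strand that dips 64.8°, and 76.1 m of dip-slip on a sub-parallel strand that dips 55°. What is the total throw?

200 m

throw_A = 152 × sin(64.8°) = 137.5 m
throw_B = 76.1 × sin(55°) = 62.34 m
total = 137.5 + 62.34 = 200 m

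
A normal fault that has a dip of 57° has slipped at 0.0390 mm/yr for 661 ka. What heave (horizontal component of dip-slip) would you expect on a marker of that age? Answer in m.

14 m

dip-slip = rate × time = 0.0390 mm/yr × 661 ka = 25.78 m
heave = dip-slip × cos(dip) = 25.78 × cos(57°) = 14 m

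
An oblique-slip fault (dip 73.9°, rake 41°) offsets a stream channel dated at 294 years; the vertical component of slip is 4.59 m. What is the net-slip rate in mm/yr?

dip-slip = throw / sin(dip) = 4.59 / sin(73.9°) = 4.777 m
net slip = dip-slip / sin(rake) = 4.777 / sin(41°) = 7.282 m
rate = 7.282 m / 294 years = 0.0248 m/yr = 24.8 mm/yr

24.8 mm/yr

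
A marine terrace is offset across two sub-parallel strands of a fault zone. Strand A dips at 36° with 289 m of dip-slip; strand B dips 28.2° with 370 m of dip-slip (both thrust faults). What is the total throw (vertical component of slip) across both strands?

throw_A = 289 × sin(36°) = 169.9 m
throw_B = 370 × sin(28.2°) = 174.8 m
total = 169.9 + 174.8 = 345 m

345 m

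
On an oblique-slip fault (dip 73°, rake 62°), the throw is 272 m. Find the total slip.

322 m

dip-slip = throw / sin(dip) = 272 / sin(73°) = 284.4 m
net slip = dip-slip / sin(rake) = 284.4 / sin(62°) = 322 m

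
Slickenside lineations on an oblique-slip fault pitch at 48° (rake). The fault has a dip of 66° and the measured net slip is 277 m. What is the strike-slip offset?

strike-slip = net slip × cos(rake) = 277 m × cos(48°) = 185 m

185 m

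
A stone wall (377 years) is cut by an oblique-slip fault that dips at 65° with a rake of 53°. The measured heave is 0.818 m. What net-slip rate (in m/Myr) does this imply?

6430 m/Myr

dip-slip = heave / cos(dip) = 0.818 / cos(65°) = 1.936 m
net slip = dip-slip / sin(rake) = 1.936 / sin(53°) = 2.424 m
rate = 2.424 m / 377 years = 0.00643 m/yr = 6430 m/Myr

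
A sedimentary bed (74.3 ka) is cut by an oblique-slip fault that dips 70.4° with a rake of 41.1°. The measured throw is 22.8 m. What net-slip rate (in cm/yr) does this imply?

dip-slip = throw / sin(dip) = 22.8 / sin(70.4°) = 24.20 m
net slip = dip-slip / sin(rake) = 24.20 / sin(41.1°) = 36.82 m
rate = 36.82 m / 74.3 ka = 0.000496 m/yr = 0.0496 cm/yr

0.0496 cm/yr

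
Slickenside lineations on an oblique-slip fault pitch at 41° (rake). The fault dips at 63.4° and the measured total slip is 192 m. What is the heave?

dip-slip = net slip × sin(rake) = 192 m × sin(41°) = 126 m
heave = dip-slip × cos(dip) = 126 × cos(63.4°) = 56.4 m

56.4 m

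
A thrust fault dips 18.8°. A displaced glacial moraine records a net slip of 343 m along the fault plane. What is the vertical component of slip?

throw = dip-slip × sin(dip) = 343 m × sin(18.8°) = 111 m

111 m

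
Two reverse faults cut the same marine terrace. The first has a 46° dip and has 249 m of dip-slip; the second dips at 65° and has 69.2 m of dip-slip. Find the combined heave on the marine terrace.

heave_A = 249 × cos(46°) = 173 m
heave_B = 69.2 × cos(65°) = 29.25 m
total = 173 + 29.25 = 202 m

202 m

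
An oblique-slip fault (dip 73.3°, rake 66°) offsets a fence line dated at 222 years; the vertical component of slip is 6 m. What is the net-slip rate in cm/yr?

dip-slip = throw / sin(dip) = 6 / sin(73.3°) = 6.264 m
net slip = dip-slip / sin(rake) = 6.264 / sin(66°) = 6.857 m
rate = 6.857 m / 222 years = 0.0309 m/yr = 3.09 cm/yr

3.09 cm/yr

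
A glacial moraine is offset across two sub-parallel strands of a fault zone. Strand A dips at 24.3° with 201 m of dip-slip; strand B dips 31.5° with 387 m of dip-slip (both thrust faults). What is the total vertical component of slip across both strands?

throw_A = 201 × sin(24.3°) = 82.71 m
throw_B = 387 × sin(31.5°) = 202.2 m
total = 82.71 + 202.2 = 285 m

285 m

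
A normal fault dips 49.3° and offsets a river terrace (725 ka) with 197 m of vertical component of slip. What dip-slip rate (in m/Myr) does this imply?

358 m/Myr

dip-slip = throw / sin(dip) = 197 m / sin(49.3°) = 259.8 m
rate = 259.8 m / 725 ka = 0.000358 m/yr = 358 m/Myr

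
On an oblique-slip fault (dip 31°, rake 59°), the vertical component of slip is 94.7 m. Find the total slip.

215 m

dip-slip = throw / sin(dip) = 94.7 / sin(31°) = 183.9 m
net slip = dip-slip / sin(rake) = 183.9 / sin(59°) = 215 m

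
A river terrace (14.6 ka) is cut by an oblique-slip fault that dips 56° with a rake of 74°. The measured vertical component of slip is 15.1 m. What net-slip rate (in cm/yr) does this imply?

0.130 cm/yr

dip-slip = throw / sin(dip) = 15.1 / sin(56°) = 18.21 m
net slip = dip-slip / sin(rake) = 18.21 / sin(74°) = 18.95 m
rate = 18.95 m / 14.6 ka = 0.00130 m/yr = 0.130 cm/yr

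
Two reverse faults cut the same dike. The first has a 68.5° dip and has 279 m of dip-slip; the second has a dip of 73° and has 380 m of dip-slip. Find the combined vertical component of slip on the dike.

throw_A = 279 × sin(68.5°) = 259.6 m
throw_B = 380 × sin(73°) = 363.4 m
total = 259.6 + 363.4 = 623 m

623 m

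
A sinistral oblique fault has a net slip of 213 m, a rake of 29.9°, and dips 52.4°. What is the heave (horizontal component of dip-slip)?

dip-slip = net slip × sin(rake) = 213 m × sin(29.9°) = 106.2 m
heave = dip-slip × cos(dip) = 106.2 × cos(52.4°) = 64.8 m

64.8 m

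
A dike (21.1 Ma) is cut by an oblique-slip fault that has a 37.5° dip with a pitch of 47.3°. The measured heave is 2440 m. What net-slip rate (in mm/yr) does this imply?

dip-slip = heave / cos(dip) = 2440 / cos(37.5°) = 3076 m
net slip = dip-slip / sin(rake) = 3076 / sin(47.3°) = 4185 m
rate = 4185 m / 21.1 Ma = 0.000198 m/yr = 0.198 mm/yr

0.198 mm/yr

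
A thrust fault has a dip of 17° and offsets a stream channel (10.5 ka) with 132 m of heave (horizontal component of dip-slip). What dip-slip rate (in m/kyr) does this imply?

dip-slip = heave / cos(dip) = 132 m / cos(17°) = 138 m
rate = 138 m / 10.5 ka = 0.0131 m/yr = 13.1 m/kyr

13.1 m/kyr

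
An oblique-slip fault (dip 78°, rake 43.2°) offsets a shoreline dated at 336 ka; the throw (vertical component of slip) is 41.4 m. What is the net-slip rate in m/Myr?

184 m/Myr

dip-slip = throw / sin(dip) = 41.4 / sin(78°) = 42.32 m
net slip = dip-slip / sin(rake) = 42.32 / sin(43.2°) = 61.83 m
rate = 61.83 m / 336 ka = 0.000184 m/yr = 184 m/Myr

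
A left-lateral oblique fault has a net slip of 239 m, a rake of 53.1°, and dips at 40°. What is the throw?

dip-slip = net slip × sin(rake) = 239 m × sin(53.1°) = 191.1 m
throw = dip-slip × sin(dip) = 191.1 × sin(40°) = 123 m

123 m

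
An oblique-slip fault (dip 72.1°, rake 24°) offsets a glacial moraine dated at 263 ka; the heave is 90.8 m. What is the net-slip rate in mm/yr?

dip-slip = heave / cos(dip) = 90.8 / cos(72.1°) = 295.4 m
net slip = dip-slip / sin(rake) = 295.4 / sin(24°) = 726.3 m
rate = 726.3 m / 263 ka = 0.00276 m/yr = 2.76 mm/yr

2.76 mm/yr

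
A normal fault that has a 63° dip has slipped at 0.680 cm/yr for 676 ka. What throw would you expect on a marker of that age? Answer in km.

4.10 km

dip-slip = rate × time = 0.680 cm/yr × 676 ka = 4597 m
throw = dip-slip × sin(dip) = 4597 × sin(63°) = 4100 m = 4.10 km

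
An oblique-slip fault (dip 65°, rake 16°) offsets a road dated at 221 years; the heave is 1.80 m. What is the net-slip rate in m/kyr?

69.9 m/kyr

dip-slip = heave / cos(dip) = 1.80 / cos(65°) = 4.259 m
net slip = dip-slip / sin(rake) = 4.259 / sin(16°) = 15.45 m
rate = 15.45 m / 221 years = 0.0699 m/yr = 69.9 m/kyr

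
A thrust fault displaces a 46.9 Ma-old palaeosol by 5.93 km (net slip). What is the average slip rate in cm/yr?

0.0126 cm/yr

rate = 5.93 km / 46.9 Ma = 0.000126 m/yr = 0.0126 cm/yr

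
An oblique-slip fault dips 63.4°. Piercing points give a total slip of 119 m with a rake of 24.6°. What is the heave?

dip-slip = net slip × sin(rake) = 119 m × sin(24.6°) = 49.54 m
heave = dip-slip × cos(dip) = 49.54 × cos(63.4°) = 22.2 m

22.2 m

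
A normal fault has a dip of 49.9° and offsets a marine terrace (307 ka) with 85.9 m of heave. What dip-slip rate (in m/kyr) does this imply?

0.434 m/kyr

dip-slip = heave / cos(dip) = 85.9 m / cos(49.9°) = 133.4 m
rate = 133.4 m / 307 ka = 0.000434 m/yr = 0.434 m/kyr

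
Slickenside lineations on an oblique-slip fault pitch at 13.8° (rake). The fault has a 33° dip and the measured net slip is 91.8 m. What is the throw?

dip-slip = net slip × sin(rake) = 91.8 m × sin(13.8°) = 21.90 m
throw = dip-slip × sin(dip) = 21.90 × sin(33°) = 11.9 m

11.9 m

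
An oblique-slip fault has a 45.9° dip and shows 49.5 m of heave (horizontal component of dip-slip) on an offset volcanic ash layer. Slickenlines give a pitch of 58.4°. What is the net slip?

dip-slip = heave / cos(dip) = 49.5 / cos(45.9°) = 71.13 m
net slip = dip-slip / sin(rake) = 71.13 / sin(58.4°) = 83.5 m

83.5 m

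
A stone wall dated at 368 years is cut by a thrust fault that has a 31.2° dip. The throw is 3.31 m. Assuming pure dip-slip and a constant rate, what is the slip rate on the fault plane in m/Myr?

17400 m/Myr

dip-slip = throw / sin(dip) = 3.31 m / sin(31.2°) = 6.390 m
rate = 6.390 m / 368 years = 0.0174 m/yr = 17400 m/Myr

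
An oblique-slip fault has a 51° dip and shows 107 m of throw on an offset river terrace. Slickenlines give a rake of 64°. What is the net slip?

153 m

dip-slip = throw / sin(dip) = 107 / sin(51°) = 137.7 m
net slip = dip-slip / sin(rake) = 137.7 / sin(64°) = 153 m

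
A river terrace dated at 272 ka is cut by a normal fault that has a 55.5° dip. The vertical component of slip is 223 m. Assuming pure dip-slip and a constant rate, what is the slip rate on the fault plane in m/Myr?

dip-slip = throw / sin(dip) = 223 m / sin(55.5°) = 270.6 m
rate = 270.6 m / 272 ka = 0.000995 m/yr = 995 m/Myr

995 m/Myr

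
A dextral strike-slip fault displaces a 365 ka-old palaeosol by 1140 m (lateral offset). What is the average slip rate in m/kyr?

rate = 1140 m / 365 ka = 0.00312 m/yr = 3.12 m/kyr

3.12 m/kyr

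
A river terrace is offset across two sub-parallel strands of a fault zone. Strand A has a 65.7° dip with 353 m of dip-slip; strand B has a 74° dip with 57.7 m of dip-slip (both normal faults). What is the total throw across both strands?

throw_A = 353 × sin(65.7°) = 321.7 m
throw_B = 57.7 × sin(74°) = 55.46 m
total = 321.7 + 55.46 = 377 m

377 m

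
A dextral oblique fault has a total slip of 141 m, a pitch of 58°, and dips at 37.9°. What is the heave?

dip-slip = net slip × sin(rake) = 141 m × sin(58°) = 119.6 m
heave = dip-slip × cos(dip) = 119.6 × cos(37.9°) = 94.4 m

94.4 m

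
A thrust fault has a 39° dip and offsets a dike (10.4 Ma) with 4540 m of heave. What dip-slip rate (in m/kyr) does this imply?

dip-slip = heave / cos(dip) = 4540 m / cos(39°) = 5842 m
rate = 5842 m / 10.4 Ma = 0.000562 m/yr = 0.562 m/kyr

0.562 m/kyr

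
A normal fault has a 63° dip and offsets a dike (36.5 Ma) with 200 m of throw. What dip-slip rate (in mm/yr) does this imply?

dip-slip = throw / sin(dip) = 200 m / sin(63°) = 224.5 m
rate = 224.5 m / 36.5 Ma = 0.00000615 m/yr = 0.00615 mm/yr

0.00615 mm/yr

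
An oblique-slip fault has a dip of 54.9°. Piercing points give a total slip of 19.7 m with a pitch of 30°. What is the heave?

dip-slip = net slip × sin(rake) = 19.7 m × sin(30°) = 9.850 m
heave = dip-slip × cos(dip) = 9.850 × cos(54.9°) = 5.66 m

5.66 m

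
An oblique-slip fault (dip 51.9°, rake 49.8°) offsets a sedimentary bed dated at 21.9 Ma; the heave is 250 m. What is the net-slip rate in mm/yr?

0.0242 mm/yr

dip-slip = heave / cos(dip) = 250 / cos(51.9°) = 405.2 m
net slip = dip-slip / sin(rake) = 405.2 / sin(49.8°) = 530.5 m
rate = 530.5 m / 21.9 Ma = 0.0000242 m/yr = 0.0242 mm/yr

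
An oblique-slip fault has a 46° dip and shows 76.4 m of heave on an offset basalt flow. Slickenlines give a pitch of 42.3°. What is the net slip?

163 m

dip-slip = heave / cos(dip) = 76.4 / cos(46°) = 110 m
net slip = dip-slip / sin(rake) = 110 / sin(42.3°) = 163 m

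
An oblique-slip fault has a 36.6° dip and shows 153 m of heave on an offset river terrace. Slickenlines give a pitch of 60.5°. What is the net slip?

dip-slip = heave / cos(dip) = 153 / cos(36.6°) = 190.6 m
net slip = dip-slip / sin(rake) = 190.6 / sin(60.5°) = 219 m

219 m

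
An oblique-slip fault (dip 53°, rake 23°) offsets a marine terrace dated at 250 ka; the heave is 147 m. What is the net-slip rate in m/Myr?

dip-slip = heave / cos(dip) = 147 / cos(53°) = 244.3 m
net slip = dip-slip / sin(rake) = 244.3 / sin(23°) = 625.1 m
rate = 625.1 m / 250 ka = 0.00250 m/yr = 2500 m/Myr

2500 m/Myr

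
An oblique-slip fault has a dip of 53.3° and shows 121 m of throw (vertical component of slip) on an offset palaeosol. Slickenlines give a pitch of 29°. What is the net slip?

dip-slip = throw / sin(dip) = 121 / sin(53.3°) = 150.9 m
net slip = dip-slip / sin(rake) = 150.9 / sin(29°) = 311 m

311 m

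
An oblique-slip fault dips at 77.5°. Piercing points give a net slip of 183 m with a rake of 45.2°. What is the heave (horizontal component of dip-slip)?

dip-slip = net slip × sin(rake) = 183 m × sin(45.2°) = 129.9 m
heave = dip-slip × cos(dip) = 129.9 × cos(77.5°) = 28.1 m

28.1 m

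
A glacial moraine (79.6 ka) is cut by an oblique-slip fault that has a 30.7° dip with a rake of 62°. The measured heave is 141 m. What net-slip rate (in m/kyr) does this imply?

dip-slip = heave / cos(dip) = 141 / cos(30.7°) = 164 m
net slip = dip-slip / sin(rake) = 164 / sin(62°) = 185.7 m
rate = 185.7 m / 79.6 ka = 0.00233 m/yr = 2.33 m/kyr

2.33 m/kyr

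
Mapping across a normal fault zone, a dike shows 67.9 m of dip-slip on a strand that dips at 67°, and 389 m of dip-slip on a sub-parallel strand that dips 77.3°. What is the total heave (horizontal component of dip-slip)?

112 m

heave_A = 67.9 × cos(67°) = 26.53 m
heave_B = 389 × cos(77.3°) = 85.52 m
total = 26.53 + 85.52 = 112 m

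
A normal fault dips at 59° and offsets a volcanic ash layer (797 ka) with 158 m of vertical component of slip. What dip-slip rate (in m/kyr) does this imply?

0.231 m/kyr

dip-slip = throw / sin(dip) = 158 m / sin(59°) = 184.3 m
rate = 184.3 m / 797 ka = 0.000231 m/yr = 0.231 m/kyr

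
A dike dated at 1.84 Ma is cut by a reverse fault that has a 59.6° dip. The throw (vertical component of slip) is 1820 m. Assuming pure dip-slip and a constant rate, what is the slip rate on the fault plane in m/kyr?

1.15 m/kyr

dip-slip = throw / sin(dip) = 1820 m / sin(59.6°) = 2110 m
rate = 2110 m / 1.84 Ma = 0.00115 m/yr = 1.15 m/kyr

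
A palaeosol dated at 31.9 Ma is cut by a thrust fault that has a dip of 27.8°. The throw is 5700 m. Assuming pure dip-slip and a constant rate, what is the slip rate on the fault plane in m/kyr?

0.383 m/kyr

dip-slip = throw / sin(dip) = 5700 m / sin(27.8°) = 12220 m
rate = 12220 m / 31.9 Ma = 0.000383 m/yr = 0.383 m/kyr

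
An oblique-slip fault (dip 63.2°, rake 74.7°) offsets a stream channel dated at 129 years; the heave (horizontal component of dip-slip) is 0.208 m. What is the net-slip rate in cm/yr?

0.371 cm/yr

dip-slip = heave / cos(dip) = 0.208 / cos(63.2°) = 0.4613 m
net slip = dip-slip / sin(rake) = 0.4613 / sin(74.7°) = 0.4783 m
rate = 0.4783 m / 129 years = 0.00371 m/yr = 0.371 cm/yr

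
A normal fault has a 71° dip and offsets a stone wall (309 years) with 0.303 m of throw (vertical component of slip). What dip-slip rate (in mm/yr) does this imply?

1.04 mm/yr

dip-slip = throw / sin(dip) = 0.303 m / sin(71°) = 0.3205 m
rate = 0.3205 m / 309 years = 0.00104 m/yr = 1.04 mm/yr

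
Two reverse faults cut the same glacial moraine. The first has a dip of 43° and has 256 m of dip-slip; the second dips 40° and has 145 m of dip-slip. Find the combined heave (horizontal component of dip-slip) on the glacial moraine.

heave_A = 256 × cos(43°) = 187.2 m
heave_B = 145 × cos(40°) = 111.1 m
total = 187.2 + 111.1 = 298 m

298 m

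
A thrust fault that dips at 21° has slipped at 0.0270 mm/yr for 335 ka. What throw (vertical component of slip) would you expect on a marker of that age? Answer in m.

3.24 m

dip-slip = rate × time = 0.0270 mm/yr × 335 ka = 9.045 m
throw = dip-slip × sin(dip) = 9.045 × sin(21°) = 3.24 m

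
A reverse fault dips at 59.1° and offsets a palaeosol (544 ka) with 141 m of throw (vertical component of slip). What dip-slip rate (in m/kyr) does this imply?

0.302 m/kyr

dip-slip = throw / sin(dip) = 141 m / sin(59.1°) = 164.3 m
rate = 164.3 m / 544 ka = 0.000302 m/yr = 0.302 m/kyr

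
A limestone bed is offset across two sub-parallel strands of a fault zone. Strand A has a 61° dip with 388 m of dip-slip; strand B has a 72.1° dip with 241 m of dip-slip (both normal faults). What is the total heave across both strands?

262 m

heave_A = 388 × cos(61°) = 188.1 m
heave_B = 241 × cos(72.1°) = 74.07 m
total = 188.1 + 74.07 = 262 m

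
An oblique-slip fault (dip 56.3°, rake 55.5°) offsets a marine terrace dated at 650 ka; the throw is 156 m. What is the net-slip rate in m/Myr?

dip-slip = throw / sin(dip) = 156 / sin(56.3°) = 187.5 m
net slip = dip-slip / sin(rake) = 187.5 / sin(55.5°) = 227.5 m
rate = 227.5 m / 650 ka = 0.000350 m/yr = 350 m/Myr

350 m/Myr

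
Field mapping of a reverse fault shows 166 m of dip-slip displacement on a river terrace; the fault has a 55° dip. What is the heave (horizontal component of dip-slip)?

95.2 m

heave = dip-slip × cos(dip) = 166 m × cos(55°) = 95.2 m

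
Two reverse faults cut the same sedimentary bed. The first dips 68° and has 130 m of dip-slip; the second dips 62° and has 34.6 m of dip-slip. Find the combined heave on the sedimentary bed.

heave_A = 130 × cos(68°) = 48.70 m
heave_B = 34.6 × cos(62°) = 16.24 m
total = 48.70 + 16.24 = 64.9 m

64.9 m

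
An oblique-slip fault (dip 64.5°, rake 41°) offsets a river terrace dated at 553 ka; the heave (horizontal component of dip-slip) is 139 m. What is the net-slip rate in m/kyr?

dip-slip = heave / cos(dip) = 139 / cos(64.5°) = 322.9 m
net slip = dip-slip / sin(rake) = 322.9 / sin(41°) = 492.1 m
rate = 492.1 m / 553 ka = 0.000890 m/yr = 0.890 m/kyr

0.890 m/kyr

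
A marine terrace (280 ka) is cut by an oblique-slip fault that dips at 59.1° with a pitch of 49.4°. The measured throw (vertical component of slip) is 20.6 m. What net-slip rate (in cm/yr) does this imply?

0.0113 cm/yr

dip-slip = throw / sin(dip) = 20.6 / sin(59.1°) = 24.01 m
net slip = dip-slip / sin(rake) = 24.01 / sin(49.4°) = 31.62 m
rate = 31.62 m / 280 ka = 0.000113 m/yr = 0.0113 cm/yr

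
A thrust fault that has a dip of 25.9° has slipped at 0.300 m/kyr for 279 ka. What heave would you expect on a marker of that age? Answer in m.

75.3 m

dip-slip = rate × time = 0.300 m/kyr × 279 ka = 83.70 m
heave = dip-slip × cos(dip) = 83.70 × cos(25.9°) = 75.3 m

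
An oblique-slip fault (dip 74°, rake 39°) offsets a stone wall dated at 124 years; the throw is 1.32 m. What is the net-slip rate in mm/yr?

17.6 mm/yr

dip-slip = throw / sin(dip) = 1.32 / sin(74°) = 1.373 m
net slip = dip-slip / sin(rake) = 1.373 / sin(39°) = 2.182 m
rate = 2.182 m / 124 years = 0.0176 m/yr = 17.6 mm/yr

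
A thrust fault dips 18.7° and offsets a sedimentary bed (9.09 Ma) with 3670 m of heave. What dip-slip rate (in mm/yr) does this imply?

dip-slip = heave / cos(dip) = 3670 m / cos(18.7°) = 3875 m
rate = 3875 m / 9.09 Ma = 0.000426 m/yr = 0.426 mm/yr

0.426 mm/yr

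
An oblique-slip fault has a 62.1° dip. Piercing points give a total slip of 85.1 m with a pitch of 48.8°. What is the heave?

30 m

dip-slip = net slip × sin(rake) = 85.1 m × sin(48.8°) = 64.03 m
heave = dip-slip × cos(dip) = 64.03 × cos(62.1°) = 30 m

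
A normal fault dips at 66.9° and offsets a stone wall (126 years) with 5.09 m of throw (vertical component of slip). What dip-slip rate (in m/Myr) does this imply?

43900 m/Myr

dip-slip = throw / sin(dip) = 5.09 m / sin(66.9°) = 5.534 m
rate = 5.534 m / 126 years = 0.0439 m/yr = 43900 m/Myr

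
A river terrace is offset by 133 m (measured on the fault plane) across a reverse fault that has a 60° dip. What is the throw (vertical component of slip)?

115 m

throw = dip-slip × sin(dip) = 133 m × sin(60°) = 115 m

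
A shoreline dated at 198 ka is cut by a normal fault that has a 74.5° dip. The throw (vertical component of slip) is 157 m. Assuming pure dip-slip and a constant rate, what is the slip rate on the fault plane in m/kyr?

0.823 m/kyr

dip-slip = throw / sin(dip) = 157 m / sin(74.5°) = 162.9 m
rate = 162.9 m / 198 ka = 0.000823 m/yr = 0.823 m/kyr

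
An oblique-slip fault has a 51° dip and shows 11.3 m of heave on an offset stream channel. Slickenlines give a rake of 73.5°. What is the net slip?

18.7 m

dip-slip = heave / cos(dip) = 11.3 / cos(51°) = 17.96 m
net slip = dip-slip / sin(rake) = 17.96 / sin(73.5°) = 18.7 m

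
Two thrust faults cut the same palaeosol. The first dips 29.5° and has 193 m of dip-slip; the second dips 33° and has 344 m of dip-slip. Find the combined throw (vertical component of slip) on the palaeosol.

throw_A = 193 × sin(29.5°) = 95.04 m
throw_B = 344 × sin(33°) = 187.4 m
total = 95.04 + 187.4 = 282 m

282 m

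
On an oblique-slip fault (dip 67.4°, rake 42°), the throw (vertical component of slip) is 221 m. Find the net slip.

358 m

dip-slip = throw / sin(dip) = 221 / sin(67.4°) = 239.4 m
net slip = dip-slip / sin(rake) = 239.4 / sin(42°) = 358 m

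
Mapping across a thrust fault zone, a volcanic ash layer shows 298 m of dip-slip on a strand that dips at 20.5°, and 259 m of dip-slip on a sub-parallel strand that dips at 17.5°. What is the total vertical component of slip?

182 m

throw_A = 298 × sin(20.5°) = 104.4 m
throw_B = 259 × sin(17.5°) = 77.88 m
total = 104.4 + 77.88 = 182 m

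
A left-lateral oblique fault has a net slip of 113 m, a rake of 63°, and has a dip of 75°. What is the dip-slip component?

dip-slip = net slip × sin(rake) = 113 m × sin(63°) = 101 m

101 m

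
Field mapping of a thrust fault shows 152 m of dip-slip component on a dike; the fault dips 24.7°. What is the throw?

throw = dip-slip × sin(dip) = 152 m × sin(24.7°) = 63.5 m

63.5 m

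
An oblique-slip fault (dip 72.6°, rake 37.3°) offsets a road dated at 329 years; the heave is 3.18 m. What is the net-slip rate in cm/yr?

dip-slip = heave / cos(dip) = 3.18 / cos(72.6°) = 10.63 m
net slip = dip-slip / sin(rake) = 10.63 / sin(37.3°) = 17.55 m
rate = 17.55 m / 329 years = 0.0533 m/yr = 5.33 cm/yr

5.33 cm/yr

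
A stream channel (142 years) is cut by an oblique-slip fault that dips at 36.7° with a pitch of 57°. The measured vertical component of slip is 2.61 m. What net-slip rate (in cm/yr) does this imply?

3.67 cm/yr

dip-slip = throw / sin(dip) = 2.61 / sin(36.7°) = 4.367 m
net slip = dip-slip / sin(rake) = 4.367 / sin(57°) = 5.207 m
rate = 5.207 m / 142 years = 0.0367 m/yr = 3.67 cm/yr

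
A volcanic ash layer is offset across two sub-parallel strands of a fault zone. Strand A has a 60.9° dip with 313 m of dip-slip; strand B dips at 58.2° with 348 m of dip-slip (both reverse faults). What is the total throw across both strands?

throw_A = 313 × sin(60.9°) = 273.5 m
throw_B = 348 × sin(58.2°) = 295.8 m
total = 273.5 + 295.8 = 569 m

569 m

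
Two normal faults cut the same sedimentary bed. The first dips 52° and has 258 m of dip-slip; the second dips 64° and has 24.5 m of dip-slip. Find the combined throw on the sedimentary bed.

225 m

throw_A = 258 × sin(52°) = 203.3 m
throw_B = 24.5 × sin(64°) = 22.02 m
total = 203.3 + 22.02 = 225 m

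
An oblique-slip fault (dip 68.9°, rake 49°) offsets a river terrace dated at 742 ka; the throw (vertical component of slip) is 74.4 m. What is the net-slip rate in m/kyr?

dip-slip = throw / sin(dip) = 74.4 / sin(68.9°) = 79.75 m
net slip = dip-slip / sin(rake) = 79.75 / sin(49°) = 105.7 m
rate = 105.7 m / 742 ka = 0.000142 m/yr = 0.142 m/kyr

0.142 m/kyr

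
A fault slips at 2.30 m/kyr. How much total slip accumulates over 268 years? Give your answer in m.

0.616 m

slip = rate × time = 2.30 m/kyr × 268 years = 0.616 m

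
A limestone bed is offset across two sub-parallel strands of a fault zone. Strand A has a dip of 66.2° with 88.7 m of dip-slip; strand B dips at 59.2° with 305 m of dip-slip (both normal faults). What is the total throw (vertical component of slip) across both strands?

343 m

throw_A = 88.7 × sin(66.2°) = 81.16 m
throw_B = 305 × sin(59.2°) = 262 m
total = 81.16 + 262 = 343 m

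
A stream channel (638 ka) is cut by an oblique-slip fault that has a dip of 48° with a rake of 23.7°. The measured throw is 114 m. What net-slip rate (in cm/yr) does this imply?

0.0598 cm/yr

dip-slip = throw / sin(dip) = 114 / sin(48°) = 153.4 m
net slip = dip-slip / sin(rake) = 153.4 / sin(23.7°) = 381.6 m
rate = 381.6 m / 638 ka = 0.000598 m/yr = 0.0598 cm/yr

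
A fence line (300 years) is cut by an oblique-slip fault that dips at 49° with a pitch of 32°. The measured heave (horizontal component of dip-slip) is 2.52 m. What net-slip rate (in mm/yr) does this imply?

dip-slip = heave / cos(dip) = 2.52 / cos(49°) = 3.841 m
net slip = dip-slip / sin(rake) = 3.841 / sin(32°) = 7.248 m
rate = 7.248 m / 300 years = 0.0242 m/yr = 24.2 mm/yr

24.2 mm/yr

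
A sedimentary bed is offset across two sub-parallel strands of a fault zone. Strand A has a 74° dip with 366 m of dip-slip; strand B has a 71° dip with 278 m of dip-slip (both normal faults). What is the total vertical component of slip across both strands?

615 m

throw_A = 366 × sin(74°) = 351.8 m
throw_B = 278 × sin(71°) = 262.9 m
total = 351.8 + 262.9 = 615 m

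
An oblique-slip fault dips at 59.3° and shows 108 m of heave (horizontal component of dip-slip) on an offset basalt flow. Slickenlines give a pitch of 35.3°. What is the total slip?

366 m

dip-slip = heave / cos(dip) = 108 / cos(59.3°) = 211.5 m
net slip = dip-slip / sin(rake) = 211.5 / sin(35.3°) = 366 m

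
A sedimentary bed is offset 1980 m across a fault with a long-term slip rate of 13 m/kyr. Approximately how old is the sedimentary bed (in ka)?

152 ka

age = offset / rate = 1980 m / (13 m/kyr) = 152000 yr = 152 ka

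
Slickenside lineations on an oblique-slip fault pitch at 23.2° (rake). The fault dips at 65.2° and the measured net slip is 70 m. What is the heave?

dip-slip = net slip × sin(rake) = 70 m × sin(23.2°) = 27.58 m
heave = dip-slip × cos(dip) = 27.58 × cos(65.2°) = 11.6 m

11.6 m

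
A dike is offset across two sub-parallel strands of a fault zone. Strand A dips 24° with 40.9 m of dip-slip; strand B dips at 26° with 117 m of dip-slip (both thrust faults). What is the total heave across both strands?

heave_A = 40.9 × cos(24°) = 37.36 m
heave_B = 117 × cos(26°) = 105.2 m
total = 37.36 + 105.2 = 143 m

143 m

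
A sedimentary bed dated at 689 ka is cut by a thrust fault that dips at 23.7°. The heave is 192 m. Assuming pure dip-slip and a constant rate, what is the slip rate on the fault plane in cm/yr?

dip-slip = heave / cos(dip) = 192 m / cos(23.7°) = 209.7 m
rate = 209.7 m / 689 ka = 0.000304 m/yr = 0.0304 cm/yr

0.0304 cm/yr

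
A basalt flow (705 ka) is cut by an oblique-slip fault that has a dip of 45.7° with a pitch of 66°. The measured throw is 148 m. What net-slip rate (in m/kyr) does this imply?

dip-slip = throw / sin(dip) = 148 / sin(45.7°) = 206.8 m
net slip = dip-slip / sin(rake) = 206.8 / sin(66°) = 226.4 m
rate = 226.4 m / 705 ka = 0.000321 m/yr = 0.321 m/kyr

0.321 m/kyr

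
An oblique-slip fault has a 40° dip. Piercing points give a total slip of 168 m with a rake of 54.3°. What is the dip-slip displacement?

136 m

dip-slip = net slip × sin(rake) = 168 m × sin(54.3°) = 136 m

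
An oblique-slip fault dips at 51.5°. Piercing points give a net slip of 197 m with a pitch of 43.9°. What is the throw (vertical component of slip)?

107 m

dip-slip = net slip × sin(rake) = 197 m × sin(43.9°) = 136.6 m
throw = dip-slip × sin(dip) = 136.6 × sin(51.5°) = 107 m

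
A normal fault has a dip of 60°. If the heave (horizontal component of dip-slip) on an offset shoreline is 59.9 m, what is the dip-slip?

120 m

dip-slip = heave / cos(dip) = 59.9 / cos(60°) = 120 m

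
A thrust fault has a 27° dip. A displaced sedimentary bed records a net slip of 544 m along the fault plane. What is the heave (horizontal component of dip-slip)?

485 m

heave = dip-slip × cos(dip) = 544 m × cos(27°) = 485 m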